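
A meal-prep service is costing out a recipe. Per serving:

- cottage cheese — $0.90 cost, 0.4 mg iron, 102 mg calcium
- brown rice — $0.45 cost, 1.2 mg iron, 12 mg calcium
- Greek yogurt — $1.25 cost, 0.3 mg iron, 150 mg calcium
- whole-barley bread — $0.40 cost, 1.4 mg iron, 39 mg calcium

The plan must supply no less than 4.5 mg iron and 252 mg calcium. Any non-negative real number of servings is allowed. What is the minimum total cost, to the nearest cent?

Two binding constraints pin down two serving amounts, so the optimal mix uses at most two foods. The candidates are each food alone (scaled to the tighter of iron/calcium) and each pair with both constraints tight.
cottage cheese only: max(4.5/0.4, 252/102) = 11.25 servings → $10.12.
brown rice only: max(4.5/1.2, 252/12) = 21 servings → $9.45.
Greek yogurt only: max(4.5/0.3, 252/150) = 15 servings → $18.75.
whole-barley bread only: max(4.5/1.4, 252/39) = 6.462 servings → $2.58.
cottage cheese + brown rice with both tight: 2.112 servings and 3.046 servings → $3.27.
cottage cheese + Greek yogurt: intersection lies outside the first quadrant.
cottage cheese + whole-barley bread with both tight: 1.394 servings and 2.816 servings → $2.38.
brown rice + Greek yogurt with both tight: 3.398 servings and 1.408 servings → $3.29.
brown rice + whole-barley bread: the both-tight solution has a negative serving — not a feasible corner.
Greek yogurt + whole-barley bread with both tight: 0.8941 servings and 3.023 servings → $2.33.
Cheapest feasible corner: $2.33.

$2.33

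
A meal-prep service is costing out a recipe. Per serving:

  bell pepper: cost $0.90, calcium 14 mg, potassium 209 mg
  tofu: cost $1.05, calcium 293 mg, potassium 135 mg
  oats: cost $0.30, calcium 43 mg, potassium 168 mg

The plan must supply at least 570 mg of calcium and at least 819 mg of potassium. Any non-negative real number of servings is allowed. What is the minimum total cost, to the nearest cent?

This is a tiny linear program; its minimum lies at a vertex of the feasible set. List the vertices and price them.
bell pepper only: max(570/14, 819/209) = 40.71 servings → $36.64.
tofu only: max(570/293, 819/135) = 6.067 servings → $6.37.
oats only: max(570/43, 819/168) = 13.26 servings → $3.98.
bell pepper + tofu with both tight: 2.747 servings and 1.814 servings → $4.38.
bell pepper + oats: the both-tight solution has a negative serving — not a feasible corner.
tofu + oats with both tight: 1.394 servings and 3.755 servings → $2.59.
So the least-cost plan costs $2.59.

$2.59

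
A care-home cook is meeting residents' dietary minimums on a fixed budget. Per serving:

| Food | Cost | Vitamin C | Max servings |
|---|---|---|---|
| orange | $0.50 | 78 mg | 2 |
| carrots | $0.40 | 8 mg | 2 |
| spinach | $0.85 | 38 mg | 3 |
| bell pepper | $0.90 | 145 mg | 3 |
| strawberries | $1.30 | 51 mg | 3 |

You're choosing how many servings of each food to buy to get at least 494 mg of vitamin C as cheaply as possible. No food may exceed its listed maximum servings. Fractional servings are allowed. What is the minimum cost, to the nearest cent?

Cost per mg of vitamin C: bell pepper $0.0062, orange $0.0064, spinach $0.0224, strawberries $0.0255, carrots $0.0500.
Take 3 servings of bell pepper: +435.0 mg vitamin C for $2.70 (total $2.70, still need 59.0 mg).
Take 0.7564 servings of orange: +59.0 mg vitamin C for $0.38 (total $3.08, still need 0.0 mg).
Greedy by cheapest-per-mg is optimal for a single linear constraint, so the minimum cost is $3.08.

$3.08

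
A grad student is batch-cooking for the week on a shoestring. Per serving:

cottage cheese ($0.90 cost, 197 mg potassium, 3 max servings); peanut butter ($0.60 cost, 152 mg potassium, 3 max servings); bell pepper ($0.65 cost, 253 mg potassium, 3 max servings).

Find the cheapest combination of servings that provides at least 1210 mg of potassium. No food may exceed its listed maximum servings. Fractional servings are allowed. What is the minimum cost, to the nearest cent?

$3.73

Cost per mg of potassium: bell pepper $0.0026, peanut butter $0.0039, cottage cheese $0.0046.
Take 3 servings of bell pepper: +759.0 mg potassium for $1.95 (total $1.95, still need 451.0 mg).
Take 2.967 servings of peanut butter: +451.0 mg potassium for $1.78 (total $3.73, still need 0.0 mg).
Greedy by cheapest-per-mg is optimal for a single linear constraint, so the minimum cost is $3.73.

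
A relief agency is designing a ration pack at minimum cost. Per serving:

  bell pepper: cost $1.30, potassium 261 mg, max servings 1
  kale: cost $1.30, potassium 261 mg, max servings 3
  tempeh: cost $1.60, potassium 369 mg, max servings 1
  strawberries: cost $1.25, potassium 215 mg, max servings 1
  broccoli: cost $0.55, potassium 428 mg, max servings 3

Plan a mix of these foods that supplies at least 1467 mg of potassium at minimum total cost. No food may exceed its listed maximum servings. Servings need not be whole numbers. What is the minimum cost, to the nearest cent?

Cost per mg of potassium: broccoli $0.0013, tempeh $0.0043, bell pepper $0.0050, kale $0.0050, strawberries $0.0058.
Take 3 servings of broccoli: +1284.0 mg potassium for $1.65 (total $1.65, still need 183.0 mg).
Take 0.4959 servings of tempeh: +183.0 mg potassium for $0.79 (total $2.44, still need 0.0 mg).
Greedy by cheapest-per-mg is optimal for a single linear constraint, so the minimum cost is $2.44.

$2.44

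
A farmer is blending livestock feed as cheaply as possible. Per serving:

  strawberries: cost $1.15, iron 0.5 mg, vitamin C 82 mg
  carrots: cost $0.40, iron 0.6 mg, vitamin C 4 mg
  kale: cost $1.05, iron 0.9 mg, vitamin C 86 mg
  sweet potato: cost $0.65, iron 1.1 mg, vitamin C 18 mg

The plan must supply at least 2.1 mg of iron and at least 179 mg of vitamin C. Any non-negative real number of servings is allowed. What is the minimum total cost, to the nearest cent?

This is a tiny linear program; its minimum lies at a vertex of the feasible set. List the vertices and price them.
strawberries only: max(2.1/0.5, 179/82) = 4.2 servings → $4.83.
carrots only: max(2.1/0.6, 179/4) = 44.75 servings → $17.90.
kale only: max(2.1/0.9, 179/86) = 2.333 servings → $2.45.
sweet potato only: max(2.1/1.1, 179/18) = 9.944 servings → $6.46.
strawberries + carrots with both tight: 2.097 servings and 1.752 servings → $3.11.
strawberries + kale: the both-tight solution has a negative serving — not a feasible corner.
strawberries + sweet potato with both tight: 1.959 servings and 1.018 servings → $2.92.
carrots + kale with both tight: 0.4062 servings and 2.062 servings → $2.33.
carrots + sweet potato: intersection lies outside the first quadrant.
kale + sweet potato with both tight: 2.029 servings and 0.2487 servings → $2.29.
Cheapest feasible corner: $2.29.

$2.29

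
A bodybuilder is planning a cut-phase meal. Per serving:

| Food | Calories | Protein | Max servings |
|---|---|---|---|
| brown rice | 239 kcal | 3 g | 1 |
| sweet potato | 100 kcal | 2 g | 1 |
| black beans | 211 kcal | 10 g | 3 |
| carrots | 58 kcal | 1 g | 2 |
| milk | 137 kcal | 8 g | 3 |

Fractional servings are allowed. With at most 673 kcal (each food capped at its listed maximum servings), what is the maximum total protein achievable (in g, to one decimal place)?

36.4 g

Protein per kcal: milk 0.05839, black beans 0.04739, sweet potato 0.02, carrots 0.01724, brown rice 0.01255.
Take 3 servings of milk: uses 411 kcal, +24.0 g protein (running total 24.0 g).
Take 1.242 servings of black beans: uses 262 kcal, +12.4 g protein (running total 36.4 g).
Greedy by best ratio exhausts the calories allowance optimally: 36.4 g.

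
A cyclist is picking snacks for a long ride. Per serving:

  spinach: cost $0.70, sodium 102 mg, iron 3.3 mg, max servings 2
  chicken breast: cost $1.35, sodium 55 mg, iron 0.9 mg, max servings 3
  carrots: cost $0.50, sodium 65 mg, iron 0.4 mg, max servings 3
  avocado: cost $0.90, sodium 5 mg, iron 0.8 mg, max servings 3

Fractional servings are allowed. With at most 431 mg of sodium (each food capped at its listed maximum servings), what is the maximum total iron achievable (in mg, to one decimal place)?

12.0 mg

Iron per mg sodium: avocado 0.16, spinach 0.03235, chicken breast 0.01636, carrots 0.006154.
Take 3 servings of avocado: uses 15 mg sodium, +2.4 mg iron (running total 2.4 mg).
Take 2 servings of spinach: uses 204 mg sodium, +6.6 mg iron (running total 9.0 mg).
Take 3 servings of chicken breast: uses 165 mg sodium, +2.7 mg iron (running total 11.7 mg).
Take 0.7231 servings of carrots: uses 47 mg sodium, +0.3 mg iron (running total 12.0 mg).
Filling greedily by iron-per-mg sodium is optimal for one linear limit, giving 12.0 mg.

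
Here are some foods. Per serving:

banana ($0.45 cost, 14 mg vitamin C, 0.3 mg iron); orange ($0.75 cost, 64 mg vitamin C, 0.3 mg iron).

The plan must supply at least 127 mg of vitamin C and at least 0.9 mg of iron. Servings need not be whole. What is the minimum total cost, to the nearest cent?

Check every corner: each single food scaled to meet both minima, and each pair solved so both constraints bind.
banana only: max(127/14, 0.9/0.3) = 9.071 servings → $4.08.
orange only: max(127/64, 0.9/0.3) = 3 servings → $2.25.
banana + orange with both tight: 1.3 servings and 1.7 servings → $1.86.
So the least-cost plan costs $1.86.

$1.86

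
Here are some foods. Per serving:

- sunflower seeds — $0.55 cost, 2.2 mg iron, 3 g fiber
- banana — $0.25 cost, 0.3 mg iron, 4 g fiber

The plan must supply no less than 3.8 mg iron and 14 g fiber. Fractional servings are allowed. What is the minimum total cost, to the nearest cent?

Compare the cost at each extreme point of the feasible region.
sunflower seeds only: max(3.8/2.2, 14/3) = 4.667 servings → $2.57.
banana only: max(3.8/0.3, 14/4) = 12.67 servings → $3.17.
sunflower seeds + banana with both tight: 1.392 servings and 2.456 servings → $1.38.
Cheapest feasible corner: $1.38.

$1.38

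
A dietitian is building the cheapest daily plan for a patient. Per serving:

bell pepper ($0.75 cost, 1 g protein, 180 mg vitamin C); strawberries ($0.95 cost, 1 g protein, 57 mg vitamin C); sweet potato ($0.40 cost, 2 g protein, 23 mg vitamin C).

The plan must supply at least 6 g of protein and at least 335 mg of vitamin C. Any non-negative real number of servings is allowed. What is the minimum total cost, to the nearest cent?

Two binding constraints pin down two serving amounts, so the optimal mix uses at most two foods. The candidates are each food alone (scaled to the tighter of protein/vitamin C) and each pair with both constraints tight.
bell pepper only: max(6/1, 335/180) = 6 servings → $4.50.
strawberries only: max(6/1, 335/57) = 6 servings → $5.70.
sweet potato only: max(6/2, 335/23) = 14.57 servings → $5.83.
bell pepper + strawberries: intersection lies outside the first quadrant.
bell pepper + sweet potato with both tight: 1.579 servings and 2.211 servings → $2.07.
strawberries + sweet potato with both tight: 5.846 servings and 0.07692 servings → $5.58.
Cheapest feasible corner: $2.07.

$2.07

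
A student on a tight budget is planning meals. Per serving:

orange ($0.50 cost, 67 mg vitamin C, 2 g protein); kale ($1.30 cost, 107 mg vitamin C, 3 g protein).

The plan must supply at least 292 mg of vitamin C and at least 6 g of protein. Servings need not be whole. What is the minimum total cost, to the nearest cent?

A basic optimal solution has at most two foods positive. Try each food alone and each pair with both targets met exactly.
orange only: max(292/67, 6/2) = 4.358 servings → $2.18.
kale only: max(292/107, 6/3) = 2.729 servings → $3.55.
orange + kale: the both-tight solution has a negative serving — not a feasible corner.
So the least-cost plan costs $2.18.

$2.18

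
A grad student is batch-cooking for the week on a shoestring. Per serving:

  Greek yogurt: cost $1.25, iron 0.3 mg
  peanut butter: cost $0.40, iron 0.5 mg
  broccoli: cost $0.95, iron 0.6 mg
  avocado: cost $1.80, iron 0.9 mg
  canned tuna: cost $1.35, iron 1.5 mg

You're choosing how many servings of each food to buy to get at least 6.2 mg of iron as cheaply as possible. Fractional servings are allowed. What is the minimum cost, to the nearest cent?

Cost per mg of iron: peanut butter $0.8000, canned tuna $0.9000, broccoli $1.5833, avocado $2.0000, Greek yogurt $4.1667.
With no serving limits, use only peanut butter: 6.2 mg / 0.5 mg = 12.4 servings × $0.40 = $4.96.

$4.96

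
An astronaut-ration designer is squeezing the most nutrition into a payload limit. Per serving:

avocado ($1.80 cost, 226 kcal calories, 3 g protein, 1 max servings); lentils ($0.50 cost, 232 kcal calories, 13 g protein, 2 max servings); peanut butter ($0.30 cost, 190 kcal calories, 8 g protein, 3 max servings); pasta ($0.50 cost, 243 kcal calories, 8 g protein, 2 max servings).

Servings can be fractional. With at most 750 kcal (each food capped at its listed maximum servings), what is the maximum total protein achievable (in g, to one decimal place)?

Protein per kcal: lentils 0.05603, peanut butter 0.04211, pasta 0.03292, avocado 0.01327.
Take 2 servings of lentils: uses 464 kcal, +26.0 g protein (running total 26.0 g).
Take 1.505 servings of peanut butter: uses 286 kcal, +12.0 g protein (running total 38.0 g).
Filling greedily by protein-per-kcal is optimal for one linear limit, giving 38.0 g.

38.0 g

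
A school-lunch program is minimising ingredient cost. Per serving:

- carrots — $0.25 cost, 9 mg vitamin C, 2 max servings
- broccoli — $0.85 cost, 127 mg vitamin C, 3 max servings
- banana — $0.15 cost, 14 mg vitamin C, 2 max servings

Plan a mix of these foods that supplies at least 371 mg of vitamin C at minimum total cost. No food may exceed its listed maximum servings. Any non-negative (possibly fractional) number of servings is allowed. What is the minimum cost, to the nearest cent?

Cost per mg of vitamin C: broccoli $0.0067, banana $0.0107, carrots $0.0278.
Take 2.921 servings of broccoli: +371.0 mg vitamin C for $2.48 (total $2.48, still need 0.0 mg).
Greedy by cheapest-per-mg is optimal for a single linear constraint, so the minimum cost is $2.48.

$2.48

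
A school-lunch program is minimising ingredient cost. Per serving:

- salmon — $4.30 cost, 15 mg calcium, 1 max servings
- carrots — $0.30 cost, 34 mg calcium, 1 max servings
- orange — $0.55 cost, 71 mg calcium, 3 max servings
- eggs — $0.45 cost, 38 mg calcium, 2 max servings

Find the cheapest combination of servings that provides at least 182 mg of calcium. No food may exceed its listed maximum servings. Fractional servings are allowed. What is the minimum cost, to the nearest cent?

Cost per mg of calcium: orange $0.0077, carrots $0.0088, eggs $0.0118, salmon $0.2867.
Take 2.563 servings of orange: +182.0 mg calcium for $1.41 (total $1.41, still need 0.0 mg).
Greedy by cheapest-per-mg is optimal for a single linear constraint, so the minimum cost is $1.41.

$1.41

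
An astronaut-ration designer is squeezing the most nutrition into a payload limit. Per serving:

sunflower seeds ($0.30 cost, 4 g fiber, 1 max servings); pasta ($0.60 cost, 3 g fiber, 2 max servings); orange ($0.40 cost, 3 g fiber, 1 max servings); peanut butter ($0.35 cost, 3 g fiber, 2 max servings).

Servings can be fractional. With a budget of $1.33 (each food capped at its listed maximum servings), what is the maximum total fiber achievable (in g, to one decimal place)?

12.5 g

Fiber per dollar: sunflower seeds 13.33, peanut butter 8.571, orange 7.5, pasta 5.
Take 1 serving of sunflower seeds: spends $0.30, +4.0 g fiber (running total 4.0 g).
Take 2 servings of peanut butter: spends $0.70, +6.0 g fiber (running total 10.0 g).
Take 0.825 servings of orange: spends $0.33, +2.5 g fiber (running total 12.5 g).
Filling greedily by fiber-per-dollar is optimal for one linear limit, giving 12.5 g.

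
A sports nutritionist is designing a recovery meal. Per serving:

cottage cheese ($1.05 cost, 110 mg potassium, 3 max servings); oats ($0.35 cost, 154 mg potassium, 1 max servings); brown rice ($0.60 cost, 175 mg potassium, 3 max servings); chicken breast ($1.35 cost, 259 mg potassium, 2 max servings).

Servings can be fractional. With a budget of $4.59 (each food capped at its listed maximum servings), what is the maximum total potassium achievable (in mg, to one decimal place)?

Potassium per dollar: oats 440, brown rice 291.7, chicken breast 191.9, cottage cheese 104.8.
Take 1 serving of oats: spends $0.35, +154.0 mg potassium (running total 154.0 mg).
Take 3 servings of brown rice: spends $1.80, +525.0 mg potassium (running total 679.0 mg).
Take 1.807 servings of chicken breast: spends $2.44, +468.1 mg potassium (running total 1147.1 mg).
Filling greedily by potassium-per-dollar is optimal for one linear limit, giving 1147.1 mg.

1147.1 mg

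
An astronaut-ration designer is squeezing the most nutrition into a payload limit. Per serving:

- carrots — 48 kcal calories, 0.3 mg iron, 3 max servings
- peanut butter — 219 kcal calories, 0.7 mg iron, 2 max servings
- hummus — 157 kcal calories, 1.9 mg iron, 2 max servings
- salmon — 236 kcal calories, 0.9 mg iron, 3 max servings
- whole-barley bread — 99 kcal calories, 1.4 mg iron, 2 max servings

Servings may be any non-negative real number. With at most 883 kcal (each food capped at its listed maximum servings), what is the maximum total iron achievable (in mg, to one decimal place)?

8.4 mg

Iron per kcal: whole-barley bread 0.01414, hummus 0.0121, carrots 0.00625, salmon 0.003814, peanut butter 0.003196.
Take 2 servings of whole-barley bread: uses 198 kcal, +2.8 mg iron (running total 2.8 mg).
Take 2 servings of hummus: uses 314 kcal, +3.8 mg iron (running total 6.6 mg).
Take 3 servings of carrots: uses 144 kcal, +0.9 mg iron (running total 7.5 mg).
Take 0.9619 servings of salmon: uses 227 kcal, +0.9 mg iron (running total 8.4 mg).
Greedy by best ratio exhausts the calories allowance optimally: 8.4 mg.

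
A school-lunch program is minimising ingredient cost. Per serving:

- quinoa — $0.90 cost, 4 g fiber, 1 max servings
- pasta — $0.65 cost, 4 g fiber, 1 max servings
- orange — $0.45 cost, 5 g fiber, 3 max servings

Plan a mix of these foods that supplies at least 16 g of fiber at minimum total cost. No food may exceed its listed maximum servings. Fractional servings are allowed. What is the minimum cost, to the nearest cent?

Cost per g of fiber: orange $0.0900, pasta $0.1625, quinoa $0.2250.
Take 3 servings of orange: +15.0 g fiber for $1.35 (total $1.35, still need 1.0 g).
Take 0.25 servings of pasta: +1.0 g fiber for $0.16 (total $1.51, still need 0.0 g).
Greedy by cheapest-per-g is optimal for a single linear constraint, so the minimum cost is $1.51.

$1.51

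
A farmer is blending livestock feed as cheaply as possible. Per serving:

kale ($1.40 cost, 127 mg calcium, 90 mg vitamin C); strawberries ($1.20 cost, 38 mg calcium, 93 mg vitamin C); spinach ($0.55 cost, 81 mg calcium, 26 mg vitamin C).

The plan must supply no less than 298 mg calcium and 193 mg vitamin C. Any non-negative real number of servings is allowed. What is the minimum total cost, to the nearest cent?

$3.09

Two binding constraints pin down two serving amounts, so the optimal mix uses at most two foods. The candidates are each food alone (scaled to the tighter of calcium/vitamin C) and each pair with both constraints tight.
kale only: max(298/127, 193/90) = 2.346 servings → $3.29.
strawberries only: max(298/38, 193/93) = 7.842 servings → $9.41.
spinach only: max(298/81, 193/26) = 7.423 servings → $4.08.
kale + strawberries: the both-tight solution has a negative serving — not a feasible corner.
kale + spinach with both tight: 1.977 servings and 0.579 servings → $3.09.
strawberries + spinach with both tight: 1.205 servings and 3.114 servings → $3.16.
The minimum over all feasible corners is $3.09.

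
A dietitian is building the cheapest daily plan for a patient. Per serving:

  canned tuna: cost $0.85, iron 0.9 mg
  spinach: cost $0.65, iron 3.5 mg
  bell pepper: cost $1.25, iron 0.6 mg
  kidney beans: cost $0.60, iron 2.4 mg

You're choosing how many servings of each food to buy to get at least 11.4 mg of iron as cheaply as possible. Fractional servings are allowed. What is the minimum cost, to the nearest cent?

$2.12

Cost per mg of iron: spinach $0.1857, kidney beans $0.2500, canned tuna $0.9444, bell pepper $2.0833.
With no serving limits, use only spinach: 11.4 mg / 3.5 mg = 3.257 servings × $0.65 = $2.12.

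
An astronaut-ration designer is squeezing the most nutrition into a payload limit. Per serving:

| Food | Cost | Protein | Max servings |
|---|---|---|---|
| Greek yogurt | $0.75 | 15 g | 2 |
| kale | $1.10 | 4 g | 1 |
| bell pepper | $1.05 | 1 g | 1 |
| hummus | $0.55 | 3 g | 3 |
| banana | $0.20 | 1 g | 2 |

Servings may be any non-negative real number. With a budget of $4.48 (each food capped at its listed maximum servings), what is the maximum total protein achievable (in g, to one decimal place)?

Protein per dollar: Greek yogurt 20, hummus 5.455, banana 5, kale 3.636, bell pepper 0.9524.
Take 2 servings of Greek yogurt: spends $1.50, +30.0 g protein (running total 30.0 g).
Take 3 servings of hummus: spends $1.65, +9.0 g protein (running total 39.0 g).
Take 2 servings of banana: spends $0.40, +2.0 g protein (running total 41.0 g).
Take 0.8455 servings of kale: spends $0.93, +3.4 g protein (running total 44.4 g).
Greedy by best ratio exhausts the cost allowance optimally: 44.4 g.

44.4 g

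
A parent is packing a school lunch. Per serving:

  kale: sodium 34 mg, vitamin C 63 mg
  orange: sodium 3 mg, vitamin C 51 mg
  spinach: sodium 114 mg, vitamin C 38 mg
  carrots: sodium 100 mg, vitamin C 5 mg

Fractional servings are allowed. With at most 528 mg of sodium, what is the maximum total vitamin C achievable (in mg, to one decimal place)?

8976.0 mg

Vitamin C per mg sodium: orange 17, kale 1.853, spinach 0.3333, carrots 0.05.
With no serving limits, spend the whole sodium allowance on orange: 528 mg / 3 mg × 51 mg = 8976.0 mg.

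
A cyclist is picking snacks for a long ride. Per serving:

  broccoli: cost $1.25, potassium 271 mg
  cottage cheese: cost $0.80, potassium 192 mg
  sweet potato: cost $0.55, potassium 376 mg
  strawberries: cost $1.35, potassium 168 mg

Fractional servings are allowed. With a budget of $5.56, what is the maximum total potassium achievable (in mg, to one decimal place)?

Potassium per dollar: sweet potato 683.6, cottage cheese 240, broccoli 216.8, strawberries 124.4.
With no serving limits, spend the whole cost allowance on sweet potato: $5.56 / $0.55 × 376 mg = 3801.0 mg.

3801.0 mg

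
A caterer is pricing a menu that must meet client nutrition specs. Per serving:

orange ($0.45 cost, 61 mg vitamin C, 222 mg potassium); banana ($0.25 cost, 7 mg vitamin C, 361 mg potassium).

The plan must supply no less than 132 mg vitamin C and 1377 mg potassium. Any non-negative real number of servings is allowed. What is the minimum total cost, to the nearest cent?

$1.50

Check every corner: each single food scaled to meet both minima, and each pair solved so both constraints bind.
orange only: max(132/61, 1377/222) = 6.203 servings → $2.79.
banana only: max(132/7, 1377/361) = 18.86 servings → $4.71.
orange + banana with both tight: 1.857 servings and 2.672 servings → $1.50.
Cheapest feasible corner: $1.50.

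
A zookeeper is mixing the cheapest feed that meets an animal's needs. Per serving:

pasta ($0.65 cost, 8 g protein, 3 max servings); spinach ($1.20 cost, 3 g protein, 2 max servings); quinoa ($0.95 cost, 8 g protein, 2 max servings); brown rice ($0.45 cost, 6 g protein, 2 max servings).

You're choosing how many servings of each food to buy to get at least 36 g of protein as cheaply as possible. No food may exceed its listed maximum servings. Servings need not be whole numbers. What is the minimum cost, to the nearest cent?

Cost per g of protein: brown rice $0.0750, pasta $0.0813, quinoa $0.1187, spinach $0.4000.
Take 2 servings of brown rice: +12.0 g protein for $0.90 (total $0.90, still need 24.0 g).
Take 3 servings of pasta: +24.0 g protein for $1.95 (total $2.85, still need 0.0 g).
Greedy by cheapest-per-g is optimal for a single linear constraint, so the minimum cost is $2.85.

$2.85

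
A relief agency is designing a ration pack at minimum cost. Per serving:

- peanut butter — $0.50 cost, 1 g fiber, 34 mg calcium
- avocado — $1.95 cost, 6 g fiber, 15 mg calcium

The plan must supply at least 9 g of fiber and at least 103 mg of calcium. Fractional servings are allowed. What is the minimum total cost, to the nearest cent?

$3.37

This is a tiny linear program; its minimum lies at a vertex of the feasible set. List the vertices and price them.
peanut butter only: max(9/1, 103/34) = 9 servings → $4.50.
avocado only: max(9/6, 103/15) = 6.867 servings → $13.39.
peanut butter + avocado with both tight: 2.556 servings and 1.074 servings → $3.37.
So the least-cost plan costs $3.37.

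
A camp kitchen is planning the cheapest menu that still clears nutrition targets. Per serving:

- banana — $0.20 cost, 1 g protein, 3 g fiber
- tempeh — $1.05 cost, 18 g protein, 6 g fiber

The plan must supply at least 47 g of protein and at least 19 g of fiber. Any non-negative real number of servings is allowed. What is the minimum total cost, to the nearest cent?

For a min-cost LP with two ≥-constraints, a basic feasible solution has at most two positive variables.
banana only: max(47/1, 19/3) = 47 servings → $9.40.
tempeh only: max(47/18, 19/6) = 3.167 servings → $3.33.
banana + tempeh with both tight: 1.25 servings and 2.542 servings → $2.92.
The minimum over all feasible corners is $2.92.

$2.92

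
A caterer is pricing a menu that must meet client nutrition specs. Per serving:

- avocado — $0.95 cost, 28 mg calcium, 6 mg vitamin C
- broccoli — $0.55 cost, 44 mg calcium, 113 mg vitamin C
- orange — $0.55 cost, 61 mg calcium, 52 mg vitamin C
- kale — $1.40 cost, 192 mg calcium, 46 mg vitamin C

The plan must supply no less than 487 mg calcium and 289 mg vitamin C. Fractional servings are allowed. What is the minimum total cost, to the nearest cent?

$3.94

A basic optimal solution has at most two foods positive. Try each food alone and each pair with both targets met exactly.
avocado only: max(487/28, 289/6) = 48.17 servings → $45.76.
broccoli only: max(487/44, 289/113) = 11.07 servings → $6.09.
orange only: max(487/61, 289/52) = 7.984 servings → $4.39.
kale only: max(487/192, 289/46) = 6.283 servings → $8.80.
avocado + broccoli with both tight: 14.59 servings and 1.783 servings → $14.84.
avocado + orange with both tight: 7.06 servings and 4.743 servings → $9.32.
avocado + kale: the both-tight solution has a negative serving — not a feasible corner.
broccoli + orange: the both-tight solution has a negative serving — not a feasible corner.
broccoli + kale with both tight: 1.682 servings and 2.151 servings → $3.94.
orange + kale with both tight: 4.609 servings and 1.072 servings → $4.04.
So the least-cost plan costs $3.94.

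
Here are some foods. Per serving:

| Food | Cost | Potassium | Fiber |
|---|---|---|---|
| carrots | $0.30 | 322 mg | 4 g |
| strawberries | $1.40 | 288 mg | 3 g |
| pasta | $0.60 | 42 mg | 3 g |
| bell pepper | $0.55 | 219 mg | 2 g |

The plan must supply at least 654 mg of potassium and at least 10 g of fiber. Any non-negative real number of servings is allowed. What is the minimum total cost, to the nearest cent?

Minimising a linear cost over {potassium ≥ 654, fiber ≥ 10, servings ≥ 0} — the optimum is at a vertex, using one or two foods.
carrots only: max(654/322, 10/4) = 2.5 servings → $0.75.
strawberries only: max(654/288, 10/3) = 3.333 servings → $4.67.
pasta only: max(654/42, 10/3) = 15.57 servings → $9.34.
bell pepper only: max(654/219, 10/2) = 5 servings → $2.75.
carrots + strawberries: the both-tight solution has a negative serving — not a feasible corner.
carrots + pasta with both tight: 1.932 servings and 0.7569 servings → $1.03.
carrots + bell pepper: intersection lies outside the first quadrant.
strawberries + pasta with both tight: 2.089 servings and 1.244 servings → $3.67.
strawberries + bell pepper: intersection lies outside the first quadrant.
pasta + bell pepper with both tight: 1.539 servings and 2.691 servings → $2.40.
The minimum over all feasible corners is $0.75.

$0.75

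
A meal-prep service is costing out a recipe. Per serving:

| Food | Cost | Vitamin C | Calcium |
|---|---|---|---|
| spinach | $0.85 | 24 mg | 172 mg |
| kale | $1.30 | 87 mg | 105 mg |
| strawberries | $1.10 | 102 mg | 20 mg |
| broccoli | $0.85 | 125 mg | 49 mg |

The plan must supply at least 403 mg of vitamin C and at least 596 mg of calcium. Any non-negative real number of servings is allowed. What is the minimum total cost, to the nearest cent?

An LP optimum is at a vertex; with two nutrient constraints at most two foods are used. Check each candidate.
spinach only: max(403/24, 596/172) = 16.79 servings → $14.27.
kale only: max(403/87, 596/105) = 5.676 servings → $7.38.
strawberries only: max(403/102, 596/20) = 29.8 servings → $32.78.
broccoli only: max(403/125, 596/49) = 12.16 servings → $10.34.
spinach + kale with both tight: 0.7664 servings and 4.421 servings → $6.40.
spinach + strawberries with both tight: 3.09 servings and 3.224 servings → $6.17.
spinach + broccoli with both tight: 2.694 servings and 2.707 servings → $4.59.
kale + strawberries: intersection lies outside the first quadrant.
kale + broccoli: the both-tight solution has a negative serving — not a feasible corner.
strawberries + broccoli: intersection lies outside the first quadrant.
Cheapest feasible corner: $4.59.

$4.59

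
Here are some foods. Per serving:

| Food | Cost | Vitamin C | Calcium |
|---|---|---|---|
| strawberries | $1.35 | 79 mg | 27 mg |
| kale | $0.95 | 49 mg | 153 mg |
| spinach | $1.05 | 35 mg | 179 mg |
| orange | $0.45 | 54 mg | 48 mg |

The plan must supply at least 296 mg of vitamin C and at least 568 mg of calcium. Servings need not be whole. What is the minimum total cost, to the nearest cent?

For a min-cost LP with two ≥-constraints, a basic feasible solution has at most two positive variables.
strawberries only: max(296/79, 568/27) = 21.04 servings → $28.40.
kale only: max(296/49, 568/153) = 6.041 servings → $5.74.
spinach only: max(296/35, 568/179) = 8.457 servings → $8.88.
orange only: max(296/54, 568/48) = 11.83 servings → $5.33.
strawberries + kale with both tight: 1.622 servings and 3.426 servings → $5.44.
strawberries + spinach with both tight: 2.509 servings and 2.795 servings → $6.32.
strawberries + orange with both targets exact would need a negative amount; discard.
kale + spinach: intersection lies outside the first quadrant.
kale + orange with both tight: 2.786 servings and 2.954 servings → $3.98.
spinach + orange with both tight: 2.062 servings and 4.145 servings → $4.03.
The minimum over all feasible corners is $3.98.

$3.98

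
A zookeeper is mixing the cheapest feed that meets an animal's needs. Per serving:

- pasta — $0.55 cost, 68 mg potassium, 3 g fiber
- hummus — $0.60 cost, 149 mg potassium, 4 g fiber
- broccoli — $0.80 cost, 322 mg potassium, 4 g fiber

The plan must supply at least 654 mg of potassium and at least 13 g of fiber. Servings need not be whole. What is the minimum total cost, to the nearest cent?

Minimising a linear cost over {potassium ≥ 654, fiber ≥ 13, servings ≥ 0} — the optimum is at a vertex, using one or two foods.
pasta only: max(654/68, 13/3) = 9.618 servings → $5.29.
hummus only: max(654/149, 13/4) = 4.389 servings → $2.63.
broccoli only: max(654/322, 13/4) = 3.25 servings → $2.60.
pasta + hummus with both targets exact would need a negative amount; discard.
pasta + broccoli with both tight: 2.262 servings and 1.553 servings → $2.49.
hummus + broccoli with both tight: 2.269 servings and 0.9812 servings → $2.15.
The minimum over all feasible corners is $2.15.

$2.15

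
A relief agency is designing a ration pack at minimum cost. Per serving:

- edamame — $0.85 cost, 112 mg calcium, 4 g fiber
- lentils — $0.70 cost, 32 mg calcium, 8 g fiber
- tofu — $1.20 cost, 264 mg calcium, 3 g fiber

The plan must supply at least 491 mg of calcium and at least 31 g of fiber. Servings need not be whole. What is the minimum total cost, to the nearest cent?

Check every corner: each single food scaled to meet both minima, and each pair solved so both constraints bind.
edamame only: max(491/112, 31/4) = 7.75 servings → $6.59.
lentils only: max(491/32, 31/8) = 15.34 servings → $10.74.
tofu only: max(491/264, 31/3) = 10.33 servings → $12.40.
edamame + lentils with both tight: 3.823 servings and 1.964 servings → $4.62.
edamame + tofu: intersection lies outside the first quadrant.
lentils + tofu with both tight: 3.329 servings and 1.456 servings → $4.08.
Cheapest feasible corner: $4.08.

$4.08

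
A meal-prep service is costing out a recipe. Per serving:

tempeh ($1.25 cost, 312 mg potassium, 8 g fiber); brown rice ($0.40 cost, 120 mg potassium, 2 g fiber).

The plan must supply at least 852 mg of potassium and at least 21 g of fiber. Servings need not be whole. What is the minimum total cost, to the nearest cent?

$3.35

Check every corner: each single food scaled to meet both minima, and each pair solved so both constraints bind.
tempeh only: max(852/312, 21/8) = 2.731 servings → $3.41.
brown rice only: max(852/120, 21/2) = 10.5 servings → $4.20.
tempeh + brown rice with both tight: 2.429 servings and 0.7857 servings → $3.35.
Cheapest feasible corner: $3.35.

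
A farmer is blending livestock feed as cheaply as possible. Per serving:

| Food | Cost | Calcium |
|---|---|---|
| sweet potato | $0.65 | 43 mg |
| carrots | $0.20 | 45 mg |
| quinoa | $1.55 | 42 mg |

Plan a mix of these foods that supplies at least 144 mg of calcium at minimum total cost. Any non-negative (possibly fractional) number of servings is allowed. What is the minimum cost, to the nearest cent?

Cost per mg of calcium: carrots $0.0044, sweet potato $0.0151, quinoa $0.0369.
With no serving limits, use only carrots: 144 mg / 45 mg = 3.2 servings × $0.20 = $0.64.

$0.64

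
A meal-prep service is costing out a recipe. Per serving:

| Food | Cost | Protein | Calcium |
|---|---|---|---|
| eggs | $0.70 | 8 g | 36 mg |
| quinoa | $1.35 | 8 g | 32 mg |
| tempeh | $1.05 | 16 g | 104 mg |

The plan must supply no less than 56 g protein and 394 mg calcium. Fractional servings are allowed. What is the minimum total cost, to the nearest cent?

An LP optimum is at a vertex; with two nutrient constraints at most two foods are used. Check each candidate.
eggs only: max(56/8, 394/36) = 10.94 servings → $7.66.
quinoa only: max(56/8, 394/32) = 12.31 servings → $16.62.
tempeh only: max(56/16, 394/104) = 3.788 servings → $3.98.
eggs + quinoa with both targets exact would need a negative amount; discard.
eggs + tempeh: the both-tight solution has a negative serving — not a feasible corner.
quinoa + tempeh: intersection lies outside the first quadrant.
The minimum over all feasible corners is $3.98.

$3.98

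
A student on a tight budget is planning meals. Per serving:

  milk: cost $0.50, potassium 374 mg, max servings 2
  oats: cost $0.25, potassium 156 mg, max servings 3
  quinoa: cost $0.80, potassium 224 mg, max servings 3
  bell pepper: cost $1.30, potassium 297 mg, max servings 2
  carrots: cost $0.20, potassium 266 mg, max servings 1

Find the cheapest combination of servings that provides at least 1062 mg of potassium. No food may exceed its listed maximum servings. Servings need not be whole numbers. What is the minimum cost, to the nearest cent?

Cost per mg of potassium: carrots $0.0008, milk $0.0013, oats $0.0016, quinoa $0.0036, bell pepper $0.0044.
Take 1 serving of carrots: +266.0 mg potassium for $0.20 (total $0.20, still need 796.0 mg).
Take 2 servings of milk: +748.0 mg potassium for $1.00 (total $1.20, still need 48.0 mg).
Take 0.3077 servings of oats: +48.0 mg potassium for $0.08 (total $1.28, still need 0.0 mg).
Filling from the cheapest source first is optimal under one linear minimum: $1.28.

$1.28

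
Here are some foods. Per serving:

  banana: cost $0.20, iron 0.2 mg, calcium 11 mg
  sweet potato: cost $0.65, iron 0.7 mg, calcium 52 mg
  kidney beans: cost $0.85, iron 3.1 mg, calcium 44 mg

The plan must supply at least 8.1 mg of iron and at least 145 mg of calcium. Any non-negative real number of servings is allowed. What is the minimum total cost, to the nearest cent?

$2.55

An LP optimum is at a vertex; with two nutrient constraints at most two foods are used. Check each candidate.
banana only: max(8.1/0.2, 145/11) = 40.5 servings → $8.10.
sweet potato only: max(8.1/0.7, 145/52) = 11.57 servings → $7.52.
kidney beans only: max(8.1/3.1, 145/44) = 3.295 servings → $2.80.
banana + sweet potato with both targets exact would need a negative amount; discard.
banana + kidney beans with both tight: 3.68 servings and 2.375 servings → $2.76.
sweet potato + kidney beans with both tight: 0.714 servings and 2.452 servings → $2.55.
So the least-cost plan costs $2.55.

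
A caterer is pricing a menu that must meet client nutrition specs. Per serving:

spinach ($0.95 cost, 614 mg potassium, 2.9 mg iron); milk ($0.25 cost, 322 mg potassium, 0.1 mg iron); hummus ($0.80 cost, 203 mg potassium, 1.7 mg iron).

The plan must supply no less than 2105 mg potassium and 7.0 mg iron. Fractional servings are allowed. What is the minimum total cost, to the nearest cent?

With two linear requirements the optimum uses one or two foods; enumerate the corners.
spinach only: max(2105/614, 7.0/2.9) = 3.428 servings → $3.26.
milk only: max(2105/322, 7.0/0.1) = 70 servings → $17.50.
hummus only: max(2105/203, 7.0/1.7) = 10.37 servings → $8.30.
spinach + milk with both tight: 2.342 servings and 2.071 servings → $2.74.
spinach + hummus with both targets exact would need a negative amount; discard.
milk + hummus with both tight: 4.093 servings and 3.877 servings → $4.12.
So the least-cost plan costs $2.74.

$2.74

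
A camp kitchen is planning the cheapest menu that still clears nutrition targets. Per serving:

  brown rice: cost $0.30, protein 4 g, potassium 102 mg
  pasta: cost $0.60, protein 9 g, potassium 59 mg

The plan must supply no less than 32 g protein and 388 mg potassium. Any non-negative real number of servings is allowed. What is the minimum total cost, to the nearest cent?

$2.21

brown rice only: max(32/4, 388/102) = 8 servings → $2.40.
pasta only: max(32/9, 388/59) = 6.576 servings → $3.95.
brown rice + pasta with both tight: 2.352 servings and 2.51 servings → $2.21.
So the least-cost plan costs $2.21.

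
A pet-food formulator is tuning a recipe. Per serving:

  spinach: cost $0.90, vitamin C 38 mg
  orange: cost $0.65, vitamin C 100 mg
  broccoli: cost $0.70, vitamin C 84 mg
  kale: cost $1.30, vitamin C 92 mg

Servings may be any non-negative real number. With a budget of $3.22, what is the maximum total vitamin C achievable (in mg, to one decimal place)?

Vitamin C per dollar: orange 153.8, broccoli 120, kale 70.77, spinach 42.22.
With no serving limits, spend the whole cost allowance on orange: $3.22 / $0.65 × 100 mg = 495.4 mg.

495.4 mg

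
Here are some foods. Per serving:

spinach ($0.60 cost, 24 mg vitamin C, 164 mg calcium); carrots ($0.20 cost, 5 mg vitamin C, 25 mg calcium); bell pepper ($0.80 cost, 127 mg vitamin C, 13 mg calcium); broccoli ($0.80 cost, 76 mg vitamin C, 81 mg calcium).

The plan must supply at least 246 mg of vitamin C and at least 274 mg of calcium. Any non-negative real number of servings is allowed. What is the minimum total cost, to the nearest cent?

spinach only: max(246/24, 274/164) = 10.25 servings → $6.15.
carrots only: max(246/5, 274/25) = 49.2 servings → $9.84.
bell pepper only: max(246/127, 274/13) = 21.08 servings → $16.86.
broccoli only: max(246/76, 274/81) = 3.383 servings → $2.71.
spinach + carrots with both targets exact would need a negative amount; discard.
spinach + bell pepper with both tight: 1.54 servings and 1.646 servings → $2.24.
spinach + broccoli with both tight: 0.08536 servings and 3.21 servings → $2.62.
carrots + bell pepper with both tight: 10.16 servings and 1.537 servings → $3.26.
carrots + broccoli with both tight: 0.6007 servings and 3.197 servings → $2.68.
bell pepper + broccoli with both targets exact would need a negative amount; discard.
The minimum over all feasible corners is $2.24.

$2.24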